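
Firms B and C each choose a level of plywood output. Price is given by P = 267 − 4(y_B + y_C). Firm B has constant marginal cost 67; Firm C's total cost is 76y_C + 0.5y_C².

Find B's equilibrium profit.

1369

Firm B's profit: π = y_B(267 − 4(y_B + y_C)) − 67y_B.
∂π/∂y_B = 200 − 8y_B − 4y_C = 0, so y_B = 25 − 0.5y_C.
For C: ∂π/∂y_C = 191 − 9y_C − 4y_B = 0 ⇒ y_C = 191/9 − (4/9)y_B.
Solving the two reaction functions simultaneously: (1 − (−0.5)(−4/9))y_B = 25 − 0.5·(191/9), so (7/9)y_B = 259/18 and y_B = 18.5.
Then y_C = 191/9 − (4/9)·18.5 = 13.
Price P = 267 − 4·31.5 = 141.
B's profit: (141 − 67)·18.5 = 1369.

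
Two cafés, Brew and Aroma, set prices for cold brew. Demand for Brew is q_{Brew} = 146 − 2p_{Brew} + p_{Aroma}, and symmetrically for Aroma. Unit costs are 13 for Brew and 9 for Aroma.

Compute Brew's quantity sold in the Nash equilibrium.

87.6

Brew's profit: π = (p_{Brew} − 13)(146 − 2p_{Brew} + p_{Aroma}).
∂π/∂p_{Brew} = 172 − 4p_{Brew} + p_{Aroma} = 0 ⇒ p_{Brew} = 43 + 0.25p_{Aroma}.
Similarly p_{Aroma} = 41 + 0.25p_{Brew}.
Plugging p_{Aroma} into Brew's best response: p_{Brew} = 43 + 0.25(41 + 0.25p_{Brew}) ⇒ 0.9375p_{Brew} = 53.25, so p_{Brew} = 56.8.
Then p_{Aroma} = 41 + 0.25·56.8 = 55.2.
q_{Brew} = 146 − 2·56.8 + 55.2 = 87.6.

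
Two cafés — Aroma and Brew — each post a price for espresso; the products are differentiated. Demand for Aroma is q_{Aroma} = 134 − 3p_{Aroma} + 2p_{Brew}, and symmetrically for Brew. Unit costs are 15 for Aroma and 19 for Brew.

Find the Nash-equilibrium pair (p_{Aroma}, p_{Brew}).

45.5, 47

Aroma's profit: π = (p_{Aroma} − 15)(134 − 3p_{Aroma} + 2p_{Brew}).
∂π/∂p_{Aroma} = 179 − 6p_{Aroma} + 2p_{Brew} = 0 ⇒ p_{Aroma} = 179/6 + (1/3)p_{Brew}.
Similarly p_{Brew} = 191/6 + (1/3)p_{Aroma}.
Plugging p_{Brew} into Aroma's best response: p_{Aroma} = 179/6 + (1/3)(191/6 + (1/3)p_{Aroma}) ⇒ (8/9)p_{Aroma} = 364/9, so p_{Aroma} = 45.5.
Then p_{Brew} = 191/6 + (1/3)·45.5 = 47.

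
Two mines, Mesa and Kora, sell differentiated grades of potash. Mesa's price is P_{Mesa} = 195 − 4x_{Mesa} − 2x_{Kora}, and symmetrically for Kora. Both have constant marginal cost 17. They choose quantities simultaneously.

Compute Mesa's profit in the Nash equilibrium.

Mine Mesa's profit: π = x_{Mesa}(195 − 4x_{Mesa} − 2x_{Kora}) − 17x_{Mesa}.
∂π/∂x_{Mesa} = 178 − 8x_{Mesa} − 2x_{Kora} = 0 ⇒ x_{Mesa} = 22.25 − 0.25x_{Kora}.
The game is symmetric, so in equilibrium x_{Kora} = x_{Mesa}: the reaction function gives 1.25x_{Mesa} = 22.25, hence x_{Mesa} = 17.8.
P_{Mesa} = 195 − 4·17.8 − 2·17.8 = 88.2.
Profit = (88.2 − 17)·17.8 = 1267.36.

1267.36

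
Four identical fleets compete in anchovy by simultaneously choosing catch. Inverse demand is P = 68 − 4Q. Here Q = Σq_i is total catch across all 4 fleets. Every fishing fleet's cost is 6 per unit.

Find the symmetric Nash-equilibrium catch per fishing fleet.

3.1

A representative fishing fleet's profit is π_i = q_i(68 − 4Q) − 6q_i, with Q = q_i + Σ_{j≠i} q_j.
First-order condition: 62 − 8q_i − 4Σ_{j≠i} q_j = 0.
With identical fishing fleets, set every q_j = q: then 62 − 8q − 12q = 0, i.e. q = 62/20 = 3.1.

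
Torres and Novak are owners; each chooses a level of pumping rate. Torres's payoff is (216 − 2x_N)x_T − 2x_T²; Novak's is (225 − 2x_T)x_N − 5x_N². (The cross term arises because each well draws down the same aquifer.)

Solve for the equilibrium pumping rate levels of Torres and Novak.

47.5, 13

Expanding Torres's payoff: 216x_T − 2x_Nx_T − 2x_T².
∂π/∂x_T = 216 − 2x_N − 4x_T = 0, so x_T = 54 − 0.5x_N.
Likewise for Novak: x_N = 22.5 − 0.2x_T.
Substituting the second reaction function into the first: x_T = 54 − 0.5(22.5 − 0.2x_T), which gives 0.9x_T = 42.75 ⇒ x_T = 47.5.
Then x_N = 22.5 − 0.2·47.5 = 13.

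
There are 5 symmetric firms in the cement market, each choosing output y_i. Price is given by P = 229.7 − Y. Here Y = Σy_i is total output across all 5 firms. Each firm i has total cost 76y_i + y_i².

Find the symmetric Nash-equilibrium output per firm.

A representative firm's profit is π_i = y_i(229.7 − Y) − 76y_i − y_i², with Y = y_i + Σ_{j≠i} y_j.
First-order condition: 153.7 − 4y_i − Σ_{j≠i} y_j = 0.
Imposing symmetry (y_j = y for all j) turns Σ_{j≠i} y_j into 4y, so 153.7 = 8y and y = 19.2125.

19.2125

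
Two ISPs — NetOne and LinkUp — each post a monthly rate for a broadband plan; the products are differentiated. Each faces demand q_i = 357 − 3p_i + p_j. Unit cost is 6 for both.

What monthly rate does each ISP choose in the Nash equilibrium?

75

NetOne's profit: π = (p_{NetOne} − 6)(357 − 3p_{NetOne} + p_{LinkUp}).
∂π/∂p_{NetOne} = 375 − 6p_{NetOne} + p_{LinkUp} = 0 ⇒ p_{NetOne} = 62.5 + (1/6)p_{LinkUp}.
Setting p_{NetOne} = p_{LinkUp} in the reaction function: p_{NetOne} = 62.5 + (1/6)p_{NetOne}, so p_{NetOne} = 62.5 / (5/6) = 75.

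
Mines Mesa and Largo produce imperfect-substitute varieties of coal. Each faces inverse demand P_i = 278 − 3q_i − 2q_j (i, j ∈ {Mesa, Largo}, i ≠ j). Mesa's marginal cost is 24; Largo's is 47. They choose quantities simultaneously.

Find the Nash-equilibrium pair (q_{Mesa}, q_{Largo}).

33.1875, 27.4375

Mine Mesa's profit: π = q_{Mesa}(278 − 3q_{Mesa} − 2q_{Largo}) − 24q_{Mesa}.
∂π/∂q_{Mesa} = 254 − 6q_{Mesa} − 2q_{Largo} = 0 ⇒ q_{Mesa} = 127/3 − (1/3)q_{Largo}.
Similarly q_{Largo} = 38.5 − (1/3)q_{Mesa}.
Substituting the second reaction function into the first: q_{Mesa} = 127/3 − (1/3)(38.5 − (1/3)q_{Mesa}), which gives (8/9)q_{Mesa} = 29.5 ⇒ q_{Mesa} = 33.1875.
Then q_{Largo} = 38.5 − (1/3)·33.1875 = 27.4375.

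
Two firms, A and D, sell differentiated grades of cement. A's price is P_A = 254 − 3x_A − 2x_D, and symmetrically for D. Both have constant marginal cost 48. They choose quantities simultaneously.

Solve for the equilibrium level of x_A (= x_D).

Firm A's profit: π = x_A(254 − 3x_A − 2x_D) − 48x_A.
∂π/∂x_A = 206 − 6x_A − 2x_D = 0 ⇒ x_A = 103/3 − (1/3)x_D.
The game is symmetric, so in equilibrium x_D = x_A: the reaction function gives (4/3)x_A = 103/3, hence x_A = 25.75.

25.75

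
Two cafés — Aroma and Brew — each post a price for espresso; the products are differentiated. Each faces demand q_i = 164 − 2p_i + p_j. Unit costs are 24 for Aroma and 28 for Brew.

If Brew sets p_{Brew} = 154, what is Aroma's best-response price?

91.5

Aroma's profit: π = (p_{Aroma} − 24)(164 − 2p_{Aroma} + p_{Brew}).
∂π/∂p_{Aroma} = 212 − 4p_{Aroma} + p_{Brew} = 0 ⇒ p_{Aroma} = 53 + 0.25p_{Brew}.
At p_{Brew} = 154: p_{Aroma} = 53 + 0.25·154 = 91.5.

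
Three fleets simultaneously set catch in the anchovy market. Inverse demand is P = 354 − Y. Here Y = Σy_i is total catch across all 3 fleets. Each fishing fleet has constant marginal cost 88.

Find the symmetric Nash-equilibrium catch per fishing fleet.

66.5

A representative fishing fleet's profit is π_i = y_i(354 − Y) − 88y_i, with Y = y_i + Σ_{j≠i} y_j.
First-order condition: 266 − 2y_i − Σ_{j≠i} y_j = 0.
Imposing symmetry (y_j = y for all j) turns Σ_{j≠i} y_j into 2y, so 266 = 4y and y = 66.5.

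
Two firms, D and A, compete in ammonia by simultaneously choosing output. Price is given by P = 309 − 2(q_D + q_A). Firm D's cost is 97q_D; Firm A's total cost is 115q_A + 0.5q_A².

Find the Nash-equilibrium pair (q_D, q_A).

Firm D's profit: π = q_D(309 − 2(q_D + q_A)) − 97q_D.
∂π/∂q_D = 212 − 4q_D − 2q_A = 0, so q_D = 53 − 0.5q_A.
For A: ∂π/∂q_A = 194 − 5q_A − 2q_D = 0 ⇒ q_A = 38.8 − 0.4q_D.
Plugging q_A into D's best response: q_D = 53 − 0.5(38.8 − 0.4q_D) ⇒ 0.8q_D = 33.6, so q_D = 42.
Then q_A = 38.8 − 0.4·42 = 22.

42, 22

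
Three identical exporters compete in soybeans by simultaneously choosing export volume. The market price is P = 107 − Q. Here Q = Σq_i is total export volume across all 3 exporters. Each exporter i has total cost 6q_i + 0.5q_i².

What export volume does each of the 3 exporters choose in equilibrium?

A representative exporter's profit is π_i = q_i(107 − Q) − 6q_i − 0.5q_i², with Q = q_i + Σ_{j≠i} q_j.
First-order condition: 101 − 3q_i − Σ_{j≠i} q_j = 0.
With identical exporters, set every q_j = q: then 101 − 3q − 2q = 0, i.e. q = 101/5 = 20.2.

20.2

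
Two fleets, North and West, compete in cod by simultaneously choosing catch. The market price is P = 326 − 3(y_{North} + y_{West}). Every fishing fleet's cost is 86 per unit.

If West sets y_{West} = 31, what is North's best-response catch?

24.5

Fishing fleet North's profit: π = y_{North}(326 − 3(y_{North} + y_{West})) − 86y_{North}.
∂π/∂y_{North} = 240 − 6y_{North} − 3y_{West} = 0, so y_{North} = 40 − 0.5y_{West}.
At y_{West} = 31: y_{North} = 40 − 0.5·31 = 24.5.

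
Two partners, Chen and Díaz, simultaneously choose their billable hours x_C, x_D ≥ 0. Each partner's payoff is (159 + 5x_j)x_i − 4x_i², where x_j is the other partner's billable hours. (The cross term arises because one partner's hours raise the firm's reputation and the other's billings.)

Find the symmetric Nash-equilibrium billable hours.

53

Chen's payoff is (159 + 5x_D)x_C − 4x_C².
∂π/∂x_C = 159 + 5x_D − 8x_C = 0, so x_C = 19.875 + 0.625x_D.
By symmetry x_D = x_C; substituting into the reaction function, 0.375x_C = 19.875 and x_C = 53.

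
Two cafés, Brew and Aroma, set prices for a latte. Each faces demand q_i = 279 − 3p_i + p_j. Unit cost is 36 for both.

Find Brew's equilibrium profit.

Brew's profit: π = (p_{Brew} − 36)(279 − 3p_{Brew} + p_{Aroma}).
∂π/∂p_{Brew} = 387 − 6p_{Brew} + p_{Aroma} = 0 ⇒ p_{Brew} = 64.5 + (1/6)p_{Aroma}.
The game is symmetric, so in equilibrium p_{Aroma} = p_{Brew}: the reaction function gives (5/6)p_{Brew} = 64.5, hence p_{Brew} = 77.4.
q_{Brew} = 279 − 3·77.4 + 77.4 = 124.2.
Profit = (77.4 − 36)·124.2 = 5141.88.

5141.88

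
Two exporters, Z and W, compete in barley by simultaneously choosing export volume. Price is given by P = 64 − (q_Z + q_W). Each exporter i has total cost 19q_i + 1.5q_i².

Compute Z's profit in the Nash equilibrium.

140.625

Exporter Z's profit: π = q_Z(64 − (q_Z + q_W)) − 19q_Z − 1.5q_Z².
∂π/∂q_Z = 45 − 5q_Z − q_W = 0, so q_Z = 9 − 0.2q_W.
The game is symmetric, so in equilibrium q_W = q_Z: the reaction function gives 1.2q_Z = 9, hence q_Z = 7.5.
Price P = 64 − 15 = 49.
Z's profit: (49 − 19)·7.5 − 1.5(7.5)² = 140.625.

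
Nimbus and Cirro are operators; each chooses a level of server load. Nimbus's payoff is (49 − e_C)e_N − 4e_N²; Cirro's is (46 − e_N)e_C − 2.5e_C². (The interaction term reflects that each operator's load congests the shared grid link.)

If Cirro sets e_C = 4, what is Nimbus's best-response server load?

5.625

Expanding Nimbus's payoff: 49e_N − e_Ce_N − 4e_N².
∂π/∂e_N = 49 − e_C − 8e_N = 0, so e_N = 6.125 − 0.125e_C.
At e_C = 4: e_N = 6.125 − 0.125·4 = 5.625.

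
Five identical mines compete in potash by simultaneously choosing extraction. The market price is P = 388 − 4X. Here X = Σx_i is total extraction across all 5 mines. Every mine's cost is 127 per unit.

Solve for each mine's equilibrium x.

A representative mine's profit is π_i = x_i(388 − 4X) − 127x_i, with X = x_i + Σ_{j≠i} x_j.
First-order condition: 261 − 8x_i − 4Σ_{j≠i} x_j = 0.
In a symmetric equilibrium every mine chooses the same x, so Σ_{j≠i} x_j = 4x. The condition becomes 261 − 24x = 0, giving x = 261/24 = 10.875.

10.875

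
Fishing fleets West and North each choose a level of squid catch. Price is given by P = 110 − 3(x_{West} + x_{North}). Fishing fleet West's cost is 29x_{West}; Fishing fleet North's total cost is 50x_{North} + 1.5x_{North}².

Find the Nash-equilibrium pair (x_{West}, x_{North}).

12.2, 2.6

Fishing fleet West's profit: π = x_{West}(110 − 3(x_{West} + x_{North})) − 29x_{West}.
∂π/∂x_{West} = 81 − 6x_{West} − 3x_{North} = 0, so x_{West} = 13.5 − 0.5x_{North}.
For North: ∂π/∂x_{North} = 60 − 9x_{North} − 3x_{West} = 0 ⇒ x_{North} = 20/3 − (1/3)x_{West}.
Plugging x_{North} into West's best response: x_{West} = 13.5 − 0.5(20/3 − (1/3)x_{West}) ⇒ (5/6)x_{West} = 61/6, so x_{West} = 12.2.
Then x_{North} = 20/3 − (1/3)·12.2 = 2.6.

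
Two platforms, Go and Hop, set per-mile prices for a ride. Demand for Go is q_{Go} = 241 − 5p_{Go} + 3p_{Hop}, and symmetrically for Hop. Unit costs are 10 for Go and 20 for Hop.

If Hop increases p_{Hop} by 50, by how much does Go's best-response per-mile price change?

Go's profit: π = (p_{Go} − 10)(241 − 5p_{Go} + 3p_{Hop}).
∂π/∂p_{Go} = 291 − 10p_{Go} + 3p_{Hop} = 0 ⇒ p_{Go} = 29.1 + 0.3p_{Hop}.
The reaction-function slope is 0.3, so a 50-unit rise in p_{Hop} moves p_{Go} by 0.3 × 50 = 15. Go's best response rises — the actions are strategic complements.

15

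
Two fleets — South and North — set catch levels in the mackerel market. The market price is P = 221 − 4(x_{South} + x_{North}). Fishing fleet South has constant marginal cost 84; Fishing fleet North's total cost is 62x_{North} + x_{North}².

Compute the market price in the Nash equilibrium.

Fishing fleet South's profit: π = x_{South}(221 − 4(x_{South} + x_{North})) − 84x_{South}.
∂π/∂x_{South} = 137 − 8x_{South} − 4x_{North} = 0, so x_{South} = 17.125 − 0.5x_{North}.
For North: ∂π/∂x_{North} = 159 − 10x_{North} − 4x_{South} = 0 ⇒ x_{North} = 15.9 − 0.4x_{South}.
Plugging x_{North} into South's best response: x_{South} = 17.125 − 0.5(15.9 − 0.4x_{South}) ⇒ 0.8x_{South} = 9.175, so x_{South} = 367/32.
Then x_{North} = 15.9 − 0.4·(367/32) = 11.3125.
Equilibrium price: P = 221 − 4·(729/32) = 129.875.

129.875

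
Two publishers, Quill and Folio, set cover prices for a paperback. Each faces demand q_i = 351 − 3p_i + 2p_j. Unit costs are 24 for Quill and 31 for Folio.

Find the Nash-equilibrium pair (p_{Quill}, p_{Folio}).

Quill's profit: π = (p_{Quill} − 24)(351 − 3p_{Quill} + 2p_{Folio}).
∂π/∂p_{Quill} = 423 − 6p_{Quill} + 2p_{Folio} = 0 ⇒ p_{Quill} = 70.5 + (1/3)p_{Folio}.
Similarly p_{Folio} = 74 + (1/3)p_{Quill}.
Solving the two reaction functions simultaneously: (1 − (1/3)(1/3))p_{Quill} = 70.5 + (1/3)·74, so (8/9)p_{Quill} = 571/6 and p_{Quill} = 107.0625.
Then p_{Folio} = 74 + (1/3)·107.0625 = 109.6875.

107.0625, 109.6875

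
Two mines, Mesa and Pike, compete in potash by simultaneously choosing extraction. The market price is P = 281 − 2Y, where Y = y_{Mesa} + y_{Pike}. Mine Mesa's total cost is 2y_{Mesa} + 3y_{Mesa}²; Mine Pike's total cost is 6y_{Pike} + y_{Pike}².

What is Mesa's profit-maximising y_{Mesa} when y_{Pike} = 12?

Mine Mesa's profit: π = y_{Mesa}(281 − 2(y_{Mesa} + y_{Pike})) − 2y_{Mesa} − 3y_{Mesa}².
∂π/∂y_{Mesa} = 279 − 10y_{Mesa} − 2y_{Pike} = 0, so y_{Mesa} = 27.9 − 0.2y_{Pike}.
At y_{Pike} = 12: y_{Mesa} = 27.9 − 0.2·12 = 25.5.

25.5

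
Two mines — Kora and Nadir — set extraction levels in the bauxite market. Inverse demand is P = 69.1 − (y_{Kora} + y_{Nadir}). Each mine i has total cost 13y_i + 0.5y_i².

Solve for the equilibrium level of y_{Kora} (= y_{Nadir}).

14.025

Mine Kora's profit: π = y_{Kora}(69.1 − (y_{Kora} + y_{Nadir})) − 13y_{Kora} − 0.5y_{Kora}².
∂π/∂y_{Kora} = 56.1 − 3y_{Kora} − y_{Nadir} = 0, so y_{Kora} = 18.7 − (1/3)y_{Nadir}.
The game is symmetric, so in equilibrium y_{Nadir} = y_{Kora}: the reaction function gives (4/3)y_{Kora} = 18.7, hence y_{Kora} = 14.025.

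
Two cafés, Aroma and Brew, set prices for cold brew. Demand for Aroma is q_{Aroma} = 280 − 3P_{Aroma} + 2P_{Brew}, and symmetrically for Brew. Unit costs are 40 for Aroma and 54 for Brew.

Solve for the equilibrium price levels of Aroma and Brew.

102.625, 107.875

Aroma's profit: π = (P_{Aroma} − 40)(280 − 3P_{Aroma} + 2P_{Brew}).
∂π/∂P_{Aroma} = 400 − 6P_{Aroma} + 2P_{Brew} = 0 ⇒ P_{Aroma} = 200/3 + (1/3)P_{Brew}.
Similarly P_{Brew} = 221/3 + (1/3)P_{Aroma}.
Plugging P_{Brew} into Aroma's best response: P_{Aroma} = 200/3 + (1/3)(221/3 + (1/3)P_{Aroma}) ⇒ (8/9)P_{Aroma} = 821/9, so P_{Aroma} = 102.625.
Then P_{Brew} = 221/3 + (1/3)·102.625 = 107.875.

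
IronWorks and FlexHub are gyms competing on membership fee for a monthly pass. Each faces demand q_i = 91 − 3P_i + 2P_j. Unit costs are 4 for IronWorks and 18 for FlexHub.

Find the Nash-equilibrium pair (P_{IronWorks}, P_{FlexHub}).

IronWorks's profit: π = (P_{IronWorks} − 4)(91 − 3P_{IronWorks} + 2P_{FlexHub}).
∂π/∂P_{IronWorks} = 103 − 6P_{IronWorks} + 2P_{FlexHub} = 0 ⇒ P_{IronWorks} = 103/6 + (1/3)P_{FlexHub}.
Similarly P_{FlexHub} = 145/6 + (1/3)P_{IronWorks}.
Substituting the second reaction function into the first: P_{IronWorks} = 103/6 + (1/3)(145/6 + (1/3)P_{IronWorks}), which gives (8/9)P_{IronWorks} = 227/9 ⇒ P_{IronWorks} = 28.375.
Then P_{FlexHub} = 145/6 + (1/3)·28.375 = 33.625.

28.375, 33.625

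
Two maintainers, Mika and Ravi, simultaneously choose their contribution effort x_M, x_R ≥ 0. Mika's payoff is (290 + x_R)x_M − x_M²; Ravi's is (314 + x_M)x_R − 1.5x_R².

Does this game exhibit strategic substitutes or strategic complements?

strategic complements

Expanding Mika's payoff: 290x_M + x_Rx_M − x_M².
∂π/∂x_M = 290 + x_R − 2x_M = 0, so x_M = 145 + 0.5x_R.
The best-response slope dx_M/dx_R = 0.5 > 0: the reaction function is upward-sloping, so the choices are strategic complements.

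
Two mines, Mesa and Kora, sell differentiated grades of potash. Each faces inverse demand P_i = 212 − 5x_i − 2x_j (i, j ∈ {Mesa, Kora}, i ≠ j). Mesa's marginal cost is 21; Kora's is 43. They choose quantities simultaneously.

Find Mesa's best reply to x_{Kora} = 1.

Mine Mesa's profit: π = x_{Mesa}(212 − 5x_{Mesa} − 2x_{Kora}) − 21x_{Mesa}.
∂π/∂x_{Mesa} = 191 − 10x_{Mesa} − 2x_{Kora} = 0 ⇒ x_{Mesa} = 19.1 − 0.2x_{Kora}.
At x_{Kora} = 1: x_{Mesa} = 19.1 − 0.2·1 = 18.9.

18.9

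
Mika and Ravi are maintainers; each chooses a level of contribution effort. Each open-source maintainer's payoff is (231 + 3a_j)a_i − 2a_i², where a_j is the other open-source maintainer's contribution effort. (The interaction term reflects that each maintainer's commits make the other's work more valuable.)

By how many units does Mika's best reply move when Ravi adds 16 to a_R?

12

Mika's payoff is (231 + 3a_R)a_M − 2a_M².
∂π/∂a_M = 231 + 3a_R − 4a_M = 0, so a_M = 57.75 + 0.75a_R.
The reaction-function slope is 0.75, so a 16-unit rise in a_R moves a_M by 0.75 × 16 = 12. Mika's best response rises — the actions are strategic complements.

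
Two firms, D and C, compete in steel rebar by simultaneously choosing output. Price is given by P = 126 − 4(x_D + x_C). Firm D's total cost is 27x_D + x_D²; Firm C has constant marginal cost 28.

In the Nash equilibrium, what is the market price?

Firm D's profit: π = x_D(126 − 4(x_D + x_C)) − 27x_D − x_D².
∂π/∂x_D = 99 − 10x_D − 4x_C = 0, so x_D = 9.9 − 0.4x_C.
For C: ∂π/∂x_C = 98 − 8x_C − 4x_D = 0 ⇒ x_C = 12.25 − 0.5x_D.
Plugging x_C into D's best response: x_D = 9.9 − 0.4(12.25 − 0.5x_D) ⇒ 0.8x_D = 5, so x_D = 6.25.
Then x_C = 12.25 − 0.5·6.25 = 9.125.
Equilibrium price: P = 126 − 4·15.375 = 64.5.

64.5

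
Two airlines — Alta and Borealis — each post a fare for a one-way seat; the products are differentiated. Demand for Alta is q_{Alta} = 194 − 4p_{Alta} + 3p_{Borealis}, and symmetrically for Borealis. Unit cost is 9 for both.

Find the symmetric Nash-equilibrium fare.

46

Alta's profit: π = (p_{Alta} − 9)(194 − 4p_{Alta} + 3p_{Borealis}).
∂π/∂p_{Alta} = 230 − 8p_{Alta} + 3p_{Borealis} = 0 ⇒ p_{Alta} = 28.75 + 0.375p_{Borealis}.
Setting p_{Alta} = p_{Borealis} in the reaction function: p_{Alta} = 28.75 + 0.375p_{Alta}, so p_{Alta} = 28.75 / 0.625 = 46.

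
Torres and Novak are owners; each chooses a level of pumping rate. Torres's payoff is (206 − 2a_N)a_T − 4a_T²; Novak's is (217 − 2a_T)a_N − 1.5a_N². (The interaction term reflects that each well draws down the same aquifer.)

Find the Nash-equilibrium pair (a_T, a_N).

9.2, 66.2

Expanding Torres's payoff: 206a_T − 2a_Na_T − 4a_T².
∂π/∂a_T = 206 − 2a_N − 8a_T = 0, so a_T = 25.75 − 0.25a_N.
Likewise for Novak: a_N = 217/3 − (2/3)a_T.
Substituting the second reaction function into the first: a_T = 25.75 − 0.25(217/3 − (2/3)a_T), which gives (5/6)a_T = 23/3 ⇒ a_T = 9.2.
Then a_N = 217/3 − (2/3)·9.2 = 66.2.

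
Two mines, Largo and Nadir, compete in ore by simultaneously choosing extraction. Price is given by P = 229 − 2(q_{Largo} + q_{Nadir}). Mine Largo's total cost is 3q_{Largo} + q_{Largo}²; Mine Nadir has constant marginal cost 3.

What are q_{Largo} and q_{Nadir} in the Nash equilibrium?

22.6, 45.2

Mine Largo's profit: π = q_{Largo}(229 − 2(q_{Largo} + q_{Nadir})) − 3q_{Largo} − q_{Largo}².
∂π/∂q_{Largo} = 226 − 6q_{Largo} − 2q_{Nadir} = 0, so q_{Largo} = 113/3 − (1/3)q_{Nadir}.
For Nadir: ∂π/∂q_{Nadir} = 226 − 4q_{Nadir} − 2q_{Largo} = 0 ⇒ q_{Nadir} = 56.5 − 0.5q_{Largo}.
Substituting the second reaction function into the first: q_{Largo} = 113/3 − (1/3)(56.5 − 0.5q_{Largo}), which gives (5/6)q_{Largo} = 113/6 ⇒ q_{Largo} = 22.6.
Then q_{Nadir} = 56.5 − 0.5·22.6 = 45.2.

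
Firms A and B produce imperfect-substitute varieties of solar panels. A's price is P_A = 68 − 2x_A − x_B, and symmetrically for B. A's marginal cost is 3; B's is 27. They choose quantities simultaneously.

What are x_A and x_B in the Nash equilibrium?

14.6, 6.6

Firm A's profit: π = x_A(68 − 2x_A − x_B) − 3x_A.
∂π/∂x_A = 65 − 4x_A − x_B = 0 ⇒ x_A = 16.25 − 0.25x_B.
Similarly x_B = 10.25 − 0.25x_A.
Substituting the second reaction function into the first: x_A = 16.25 − 0.25(10.25 − 0.25x_A), which gives 0.9375x_A = 13.6875 ⇒ x_A = 14.6.
Then x_B = 10.25 − 0.25·14.6 = 6.6.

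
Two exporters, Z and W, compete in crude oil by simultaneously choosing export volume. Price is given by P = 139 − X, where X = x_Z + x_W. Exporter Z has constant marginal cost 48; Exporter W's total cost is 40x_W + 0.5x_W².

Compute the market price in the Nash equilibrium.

82.8

Exporter Z's profit: π = x_Z(139 − (x_Z + x_W)) − 48x_Z.
∂π/∂x_Z = 91 − 2x_Z − x_W = 0, so x_Z = 45.5 − 0.5x_W.
For W: ∂π/∂x_W = 99 − 3x_W − x_Z = 0 ⇒ x_W = 33 − (1/3)x_Z.
Substituting the second reaction function into the first: x_Z = 45.5 − 0.5(33 − (1/3)x_Z), which gives (5/6)x_Z = 29 ⇒ x_Z = 34.8.
Then x_W = 33 − (1/3)·34.8 = 21.4.
Equilibrium price: P = 139 − 56.2 = 82.8.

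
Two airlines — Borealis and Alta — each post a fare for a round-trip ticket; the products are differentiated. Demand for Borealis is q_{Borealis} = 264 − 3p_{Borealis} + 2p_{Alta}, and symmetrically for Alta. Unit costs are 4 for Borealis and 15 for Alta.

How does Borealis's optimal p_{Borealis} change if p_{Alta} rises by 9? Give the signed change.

Borealis's profit: π = (p_{Borealis} − 4)(264 − 3p_{Borealis} + 2p_{Alta}).
∂π/∂p_{Borealis} = 276 − 6p_{Borealis} + 2p_{Alta} = 0 ⇒ p_{Borealis} = 46 + (1/3)p_{Alta}.
The reaction-function slope is 1/3, so a 9-unit rise in p_{Alta} moves p_{Borealis} by 1/3 × 9 = 3. Borealis's best response rises — the actions are strategic complements.

3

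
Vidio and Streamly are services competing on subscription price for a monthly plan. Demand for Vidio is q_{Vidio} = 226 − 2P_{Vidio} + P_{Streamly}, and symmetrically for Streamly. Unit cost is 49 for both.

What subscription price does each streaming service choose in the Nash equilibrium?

108

Vidio's profit: π = (P_{Vidio} − 49)(226 − 2P_{Vidio} + P_{Streamly}).
∂π/∂P_{Vidio} = 324 − 4P_{Vidio} + P_{Streamly} = 0 ⇒ P_{Vidio} = 81 + 0.25P_{Streamly}.
By symmetry P_{Streamly} = P_{Vidio}; substituting into the reaction function, 0.75P_{Vidio} = 81 and P_{Vidio} = 108.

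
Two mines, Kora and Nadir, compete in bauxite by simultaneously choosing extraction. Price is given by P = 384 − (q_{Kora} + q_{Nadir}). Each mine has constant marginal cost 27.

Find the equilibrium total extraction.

Mine Kora's profit: π = q_{Kora}(384 − (q_{Kora} + q_{Nadir})) − 27q_{Kora}.
∂π/∂q_{Kora} = 357 − 2q_{Kora} − q_{Nadir} = 0, so q_{Kora} = 178.5 − 0.5q_{Nadir}.
By symmetry q_{Nadir} = q_{Kora}; substituting into the reaction function, 1.5q_{Kora} = 178.5 and q_{Kora} = 119.
Total extraction: 119 + 119 = 238.

238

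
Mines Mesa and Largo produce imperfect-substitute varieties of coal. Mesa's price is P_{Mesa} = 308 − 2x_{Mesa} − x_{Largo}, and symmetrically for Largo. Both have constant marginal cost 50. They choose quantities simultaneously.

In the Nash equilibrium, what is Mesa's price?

153.2

Mine Mesa's profit: π = x_{Mesa}(308 − 2x_{Mesa} − x_{Largo}) − 50x_{Mesa}.
∂π/∂x_{Mesa} = 258 − 4x_{Mesa} − x_{Largo} = 0 ⇒ x_{Mesa} = 64.5 − 0.25x_{Largo}.
Setting x_{Mesa} = x_{Largo} in the reaction function: x_{Mesa} = 64.5 − 0.25x_{Mesa}, so x_{Mesa} = 64.5 / 1.25 = 51.6.
P_{Mesa} = 308 − 2·51.6 − 51.6 = 153.2.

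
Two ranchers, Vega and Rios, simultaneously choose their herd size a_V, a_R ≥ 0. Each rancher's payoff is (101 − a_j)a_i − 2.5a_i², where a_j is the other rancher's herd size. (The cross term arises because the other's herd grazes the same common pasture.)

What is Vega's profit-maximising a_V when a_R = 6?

Vega's payoff is (101 − a_R)a_V − 2.5a_V².
∂π/∂a_V = 101 − a_R − 5a_V = 0, so a_V = 20.2 − 0.2a_R.
At a_R = 6: a_V = 20.2 − 0.2·6 = 19.

19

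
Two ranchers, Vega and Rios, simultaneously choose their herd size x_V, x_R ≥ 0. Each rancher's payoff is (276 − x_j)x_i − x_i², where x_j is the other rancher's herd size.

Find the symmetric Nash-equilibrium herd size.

92

Vega's payoff is (276 − x_R)x_V − x_V².
∂π/∂x_V = 276 − x_R − 2x_V = 0, so x_V = 138 − 0.5x_R.
The game is symmetric, so in equilibrium x_R = x_V: the reaction function gives 1.5x_V = 138, hence x_V = 92.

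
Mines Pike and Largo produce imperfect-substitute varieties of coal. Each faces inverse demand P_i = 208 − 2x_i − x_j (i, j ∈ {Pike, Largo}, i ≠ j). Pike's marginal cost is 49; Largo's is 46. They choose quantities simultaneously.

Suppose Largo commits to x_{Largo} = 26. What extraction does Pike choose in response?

Mine Pike's profit: π = x_{Pike}(208 − 2x_{Pike} − x_{Largo}) − 49x_{Pike}.
∂π/∂x_{Pike} = 159 − 4x_{Pike} − x_{Largo} = 0 ⇒ x_{Pike} = 39.75 − 0.25x_{Largo}.
At x_{Largo} = 26: x_{Pike} = 39.75 − 0.25·26 = 33.25.

33.25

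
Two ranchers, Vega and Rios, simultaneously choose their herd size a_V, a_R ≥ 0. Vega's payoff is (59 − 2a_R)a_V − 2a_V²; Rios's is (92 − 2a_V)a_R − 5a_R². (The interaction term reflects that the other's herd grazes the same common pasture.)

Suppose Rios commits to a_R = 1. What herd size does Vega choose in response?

Expanding Vega's payoff: 59a_V − 2a_Ra_V − 2a_V².
∂π/∂a_V = 59 − 2a_R − 4a_V = 0, so a_V = 14.75 − 0.5a_R.
At a_R = 1: a_V = 14.75 − 0.5·1 = 14.25.

14.25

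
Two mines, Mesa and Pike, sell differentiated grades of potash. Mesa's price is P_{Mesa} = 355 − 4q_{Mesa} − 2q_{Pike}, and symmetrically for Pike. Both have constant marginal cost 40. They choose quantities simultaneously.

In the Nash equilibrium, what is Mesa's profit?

3969

Mine Mesa's profit: π = q_{Mesa}(355 − 4q_{Mesa} − 2q_{Pike}) − 40q_{Mesa}.
∂π/∂q_{Mesa} = 315 − 8q_{Mesa} − 2q_{Pike} = 0 ⇒ q_{Mesa} = 39.375 − 0.25q_{Pike}.
Setting q_{Mesa} = q_{Pike} in the reaction function: q_{Mesa} = 39.375 − 0.25q_{Mesa}, so q_{Mesa} = 39.375 / 1.25 = 31.5.
P_{Mesa} = 355 − 4·31.5 − 2·31.5 = 166.
Profit = (166 − 40)·31.5 = 3969.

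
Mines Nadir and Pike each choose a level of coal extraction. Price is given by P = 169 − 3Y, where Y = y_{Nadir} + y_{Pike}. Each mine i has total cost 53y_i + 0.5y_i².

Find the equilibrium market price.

99.4

Mine Nadir's profit: π = y_{Nadir}(169 − 3(y_{Nadir} + y_{Pike})) − 53y_{Nadir} − 0.5y_{Nadir}².
∂π/∂y_{Nadir} = 116 − 7y_{Nadir} − 3y_{Pike} = 0, so y_{Nadir} = 116/7 − (3/7)y_{Pike}.
Setting y_{Nadir} = y_{Pike} in the reaction function: y_{Nadir} = 116/7 − (3/7)y_{Nadir}, so y_{Nadir} = (116/7) / (10/7) = 11.6.
Equilibrium price: P = 169 − 3·23.2 = 99.4.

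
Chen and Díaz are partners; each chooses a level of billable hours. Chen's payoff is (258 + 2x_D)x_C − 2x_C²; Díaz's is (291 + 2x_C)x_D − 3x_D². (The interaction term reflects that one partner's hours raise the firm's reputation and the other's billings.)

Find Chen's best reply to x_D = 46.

87.5

Expanding Chen's payoff: 258x_C + 2x_Dx_C − 2x_C².
∂π/∂x_C = 258 + 2x_D − 4x_C = 0, so x_C = 64.5 + 0.5x_D.
At x_D = 46: x_C = 64.5 + 0.5·46 = 87.5.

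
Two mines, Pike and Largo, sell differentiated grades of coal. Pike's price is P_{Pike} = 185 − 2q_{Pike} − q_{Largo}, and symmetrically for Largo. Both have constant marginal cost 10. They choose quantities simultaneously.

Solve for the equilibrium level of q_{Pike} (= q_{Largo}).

35

Mine Pike's profit: π = q_{Pike}(185 − 2q_{Pike} − q_{Largo}) − 10q_{Pike}.
∂π/∂q_{Pike} = 175 − 4q_{Pike} − q_{Largo} = 0 ⇒ q_{Pike} = 43.75 − 0.25q_{Largo}.
The game is symmetric, so in equilibrium q_{Largo} = q_{Pike}: the reaction function gives 1.25q_{Pike} = 43.75, hence q_{Pike} = 35.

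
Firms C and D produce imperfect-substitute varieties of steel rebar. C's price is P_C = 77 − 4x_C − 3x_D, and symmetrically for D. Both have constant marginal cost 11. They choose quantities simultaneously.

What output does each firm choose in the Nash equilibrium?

6

Firm C's profit: π = x_C(77 − 4x_C − 3x_D) − 11x_C.
∂π/∂x_C = 66 − 8x_C − 3x_D = 0 ⇒ x_C = 8.25 − 0.375x_D.
By symmetry x_D = x_C; substituting into the reaction function, 1.375x_C = 8.25 and x_C = 6.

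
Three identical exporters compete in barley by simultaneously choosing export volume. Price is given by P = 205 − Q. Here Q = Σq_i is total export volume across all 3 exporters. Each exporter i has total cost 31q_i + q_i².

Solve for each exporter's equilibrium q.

A representative exporter's profit is π_i = q_i(205 − Q) − 31q_i − q_i², with Q = q_i + Σ_{j≠i} q_j.
First-order condition: 174 − 4q_i − Σ_{j≠i} q_j = 0.
Imposing symmetry (q_j = q for all j) turns Σ_{j≠i} q_j into 2q, so 174 = 6q and q = 29.

29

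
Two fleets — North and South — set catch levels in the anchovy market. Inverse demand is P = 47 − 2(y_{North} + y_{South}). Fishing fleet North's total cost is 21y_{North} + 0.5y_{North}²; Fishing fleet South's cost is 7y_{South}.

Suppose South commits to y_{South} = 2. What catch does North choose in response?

4.4

Fishing fleet North's profit: π = y_{North}(47 − 2(y_{North} + y_{South})) − 21y_{North} − 0.5y_{North}².
∂π/∂y_{North} = 26 − 5y_{North} − 2y_{South} = 0, so y_{North} = 5.2 − 0.4y_{South}.
At y_{South} = 2: y_{North} = 5.2 − 0.4·2 = 4.4.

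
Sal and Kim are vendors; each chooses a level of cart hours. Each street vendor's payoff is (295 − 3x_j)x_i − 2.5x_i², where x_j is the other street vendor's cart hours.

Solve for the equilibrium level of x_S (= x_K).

Sal's payoff is (295 − 3x_K)x_S − 2.5x_S².
∂π/∂x_S = 295 − 3x_K − 5x_S = 0, so x_S = 59 − 0.6x_K.
Setting x_S = x_K in the reaction function: x_S = 59 − 0.6x_S, so x_S = 59 / 1.6 = 36.875.

36.875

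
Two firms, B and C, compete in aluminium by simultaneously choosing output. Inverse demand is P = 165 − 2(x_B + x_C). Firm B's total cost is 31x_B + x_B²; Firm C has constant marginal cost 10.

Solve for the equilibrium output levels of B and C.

Firm B's profit: π = x_B(165 − 2(x_B + x_C)) − 31x_B − x_B².
∂π/∂x_B = 134 − 6x_B − 2x_C = 0, so x_B = 67/3 − (1/3)x_C.
For C: ∂π/∂x_C = 155 − 4x_C − 2x_B = 0 ⇒ x_C = 38.75 − 0.5x_B.
Solving the two reaction functions simultaneously: (1 − (−1/3)(−0.5))x_B = 67/3 − (1/3)·38.75, so (5/6)x_B = 113/12 and x_B = 11.3.
Then x_C = 38.75 − 0.5·11.3 = 33.1.

11.3, 33.1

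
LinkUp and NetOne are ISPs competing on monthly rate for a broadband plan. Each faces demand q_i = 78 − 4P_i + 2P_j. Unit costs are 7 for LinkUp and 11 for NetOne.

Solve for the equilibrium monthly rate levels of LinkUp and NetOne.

18.2, 19.8

LinkUp's profit: π = (P_{LinkUp} − 7)(78 − 4P_{LinkUp} + 2P_{NetOne}).
∂π/∂P_{LinkUp} = 106 − 8P_{LinkUp} + 2P_{NetOne} = 0 ⇒ P_{LinkUp} = 13.25 + 0.25P_{NetOne}.
Similarly P_{NetOne} = 15.25 + 0.25P_{LinkUp}.
Plugging P_{NetOne} into LinkUp's best response: P_{LinkUp} = 13.25 + 0.25(15.25 + 0.25P_{LinkUp}) ⇒ 0.9375P_{LinkUp} = 17.0625, so P_{LinkUp} = 18.2.
Then P_{NetOne} = 15.25 + 0.25·18.2 = 19.8.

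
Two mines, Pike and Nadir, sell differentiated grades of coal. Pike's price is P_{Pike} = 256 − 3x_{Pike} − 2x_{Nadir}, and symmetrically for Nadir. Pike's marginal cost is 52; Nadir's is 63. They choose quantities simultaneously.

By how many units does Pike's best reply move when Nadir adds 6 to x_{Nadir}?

Mine Pike's profit: π = x_{Pike}(256 − 3x_{Pike} − 2x_{Nadir}) − 52x_{Pike}.
∂π/∂x_{Pike} = 204 − 6x_{Pike} − 2x_{Nadir} = 0 ⇒ x_{Pike} = 34 − (1/3)x_{Nadir}.
The reaction-function slope is −1/3, so a 6-unit rise in x_{Nadir} moves x_{Pike} by −1/3 × 6 = −2. Pike's best response falls — the actions are strategic substitutes.

-2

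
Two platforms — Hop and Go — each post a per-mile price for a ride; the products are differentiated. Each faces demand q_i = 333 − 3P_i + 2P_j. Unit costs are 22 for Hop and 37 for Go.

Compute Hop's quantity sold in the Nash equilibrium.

Hop's profit: π = (P_{Hop} − 22)(333 − 3P_{Hop} + 2P_{Go}).
∂π/∂P_{Hop} = 399 − 6P_{Hop} + 2P_{Go} = 0 ⇒ P_{Hop} = 66.5 + (1/3)P_{Go}.
Similarly P_{Go} = 74 + (1/3)P_{Hop}.
Plugging P_{Go} into Hop's best response: P_{Hop} = 66.5 + (1/3)(74 + (1/3)P_{Hop}) ⇒ (8/9)P_{Hop} = 547/6, so P_{Hop} = 102.5625.
Then P_{Go} = 74 + (1/3)·102.5625 = 108.1875.
q_{Hop} = 333 − 3·102.5625 + 2·108.1875 = 241.6875.

241.6875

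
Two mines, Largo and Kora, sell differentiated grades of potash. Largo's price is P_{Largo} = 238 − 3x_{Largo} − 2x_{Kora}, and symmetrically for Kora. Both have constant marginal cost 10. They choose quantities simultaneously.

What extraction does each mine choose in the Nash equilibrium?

Mine Largo's profit: π = x_{Largo}(238 − 3x_{Largo} − 2x_{Kora}) − 10x_{Largo}.
∂π/∂x_{Largo} = 228 − 6x_{Largo} − 2x_{Kora} = 0 ⇒ x_{Largo} = 38 − (1/3)x_{Kora}.
The game is symmetric, so in equilibrium x_{Kora} = x_{Largo}: the reaction function gives (4/3)x_{Largo} = 38, hence x_{Largo} = 28.5.

28.5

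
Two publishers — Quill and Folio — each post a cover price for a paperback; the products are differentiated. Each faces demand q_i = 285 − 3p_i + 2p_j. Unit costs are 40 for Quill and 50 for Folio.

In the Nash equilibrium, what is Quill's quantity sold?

189.375

Quill's profit: π = (p_{Quill} − 40)(285 − 3p_{Quill} + 2p_{Folio}).
∂π/∂p_{Quill} = 405 − 6p_{Quill} + 2p_{Folio} = 0 ⇒ p_{Quill} = 67.5 + (1/3)p_{Folio}.
Similarly p_{Folio} = 72.5 + (1/3)p_{Quill}.
Substituting the second reaction function into the first: p_{Quill} = 67.5 + (1/3)(72.5 + (1/3)p_{Quill}), which gives (8/9)p_{Quill} = 275/3 ⇒ p_{Quill} = 103.125.
Then p_{Folio} = 72.5 + (1/3)·103.125 = 106.875.
q_{Quill} = 285 − 3·103.125 + 2·106.875 = 189.375.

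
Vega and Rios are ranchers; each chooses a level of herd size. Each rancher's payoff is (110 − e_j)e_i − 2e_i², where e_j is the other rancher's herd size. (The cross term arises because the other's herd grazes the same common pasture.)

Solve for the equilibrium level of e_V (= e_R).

Vega's payoff is (110 − e_R)e_V − 2e_V².
∂π/∂e_V = 110 − e_R − 4e_V = 0, so e_V = 27.5 − 0.25e_R.
The game is symmetric, so in equilibrium e_R = e_V: the reaction function gives 1.25e_V = 27.5, hence e_V = 22.

22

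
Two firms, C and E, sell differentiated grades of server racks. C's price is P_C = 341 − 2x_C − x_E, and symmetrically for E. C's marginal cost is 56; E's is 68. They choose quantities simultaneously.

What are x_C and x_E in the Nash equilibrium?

57.8, 53.8

Firm C's profit: π = x_C(341 − 2x_C − x_E) − 56x_C.
∂π/∂x_C = 285 − 4x_C − x_E = 0 ⇒ x_C = 71.25 − 0.25x_E.
Similarly x_E = 68.25 − 0.25x_C.
Plugging x_E into C's best response: x_C = 71.25 − 0.25(68.25 − 0.25x_C) ⇒ 0.9375x_C = 54.1875, so x_C = 57.8.
Then x_E = 68.25 − 0.25·57.8 = 53.8.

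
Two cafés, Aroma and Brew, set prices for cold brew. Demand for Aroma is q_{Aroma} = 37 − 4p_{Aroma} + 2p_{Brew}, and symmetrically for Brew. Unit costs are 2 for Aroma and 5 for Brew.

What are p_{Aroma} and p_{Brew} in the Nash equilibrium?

7.9, 9.1

Aroma's profit: π = (p_{Aroma} − 2)(37 − 4p_{Aroma} + 2p_{Brew}).
∂π/∂p_{Aroma} = 45 − 8p_{Aroma} + 2p_{Brew} = 0 ⇒ p_{Aroma} = 5.625 + 0.25p_{Brew}.
Similarly p_{Brew} = 7.125 + 0.25p_{Aroma}.
Plugging p_{Brew} into Aroma's best response: p_{Aroma} = 5.625 + 0.25(7.125 + 0.25p_{Aroma}) ⇒ 0.9375p_{Aroma} = 237/32, so p_{Aroma} = 7.9.
Then p_{Brew} = 7.125 + 0.25·7.9 = 9.1.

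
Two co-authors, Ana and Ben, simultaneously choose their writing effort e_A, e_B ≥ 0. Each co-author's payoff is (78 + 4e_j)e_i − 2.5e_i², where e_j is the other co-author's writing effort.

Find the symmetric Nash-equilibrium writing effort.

78

Ana's payoff is (78 + 4e_B)e_A − 2.5e_A².
∂π/∂e_A = 78 + 4e_B − 5e_A = 0, so e_A = 15.6 + 0.8e_B.
By symmetry e_B = e_A; substituting into the reaction function, 0.2e_A = 15.6 and e_A = 78.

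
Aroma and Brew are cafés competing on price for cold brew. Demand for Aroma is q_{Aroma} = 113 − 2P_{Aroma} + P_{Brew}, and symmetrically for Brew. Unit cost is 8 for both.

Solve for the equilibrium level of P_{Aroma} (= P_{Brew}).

43

Aroma's profit: π = (P_{Aroma} − 8)(113 − 2P_{Aroma} + P_{Brew}).
∂π/∂P_{Aroma} = 129 − 4P_{Aroma} + P_{Brew} = 0 ⇒ P_{Aroma} = 32.25 + 0.25P_{Brew}.
Setting P_{Aroma} = P_{Brew} in the reaction function: P_{Aroma} = 32.25 + 0.25P_{Aroma}, so P_{Aroma} = 32.25 / 0.75 = 43.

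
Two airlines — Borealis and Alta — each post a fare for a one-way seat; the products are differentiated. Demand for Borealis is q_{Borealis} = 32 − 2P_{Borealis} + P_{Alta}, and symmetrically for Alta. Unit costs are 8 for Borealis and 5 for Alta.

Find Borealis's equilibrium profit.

Borealis's profit: π = (P_{Borealis} − 8)(32 − 2P_{Borealis} + P_{Alta}).
∂π/∂P_{Borealis} = 48 − 4P_{Borealis} + P_{Alta} = 0 ⇒ P_{Borealis} = 12 + 0.25P_{Alta}.
Similarly P_{Alta} = 10.5 + 0.25P_{Borealis}.
Plugging P_{Alta} into Borealis's best response: P_{Borealis} = 12 + 0.25(10.5 + 0.25P_{Borealis}) ⇒ 0.9375P_{Borealis} = 14.625, so P_{Borealis} = 15.6.
Then P_{Alta} = 10.5 + 0.25·15.6 = 14.4.
q_{Borealis} = 32 − 2·15.6 + 14.4 = 15.2.
Profit = (15.6 − 8)·15.2 = 115.52.

115.52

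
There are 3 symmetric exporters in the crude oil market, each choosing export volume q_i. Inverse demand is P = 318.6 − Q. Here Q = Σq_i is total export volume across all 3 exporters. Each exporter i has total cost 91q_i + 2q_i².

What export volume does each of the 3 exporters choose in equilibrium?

28.45

A representative exporter's profit is π_i = q_i(318.6 − Q) − 91q_i − 2q_i², with Q = q_i + Σ_{j≠i} q_j.
First-order condition: 227.6 − 6q_i − Σ_{j≠i} q_j = 0.
With identical exporters, set every q_j = q: then 227.6 − 6q − 2q = 0, i.e. q = 227.6/8 = 28.45.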